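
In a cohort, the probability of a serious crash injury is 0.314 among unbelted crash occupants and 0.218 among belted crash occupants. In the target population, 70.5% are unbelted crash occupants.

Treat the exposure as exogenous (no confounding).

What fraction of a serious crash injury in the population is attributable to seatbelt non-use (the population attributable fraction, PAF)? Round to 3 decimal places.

PAF ≈ 0.237

Let p₁ = 0.314, p₀ = 0.218.
Overall risk P(Y=1) = π·p₁ + (1−π)·p₀ = 0.705×0.314 + 0.295×0.218 = 0.28568.
Under exogeneity, PAF = [P(Y=1) − p₀] / P(Y=1).
PAF = (0.28568 − 0.218) / 0.28568 ≈ 0.2369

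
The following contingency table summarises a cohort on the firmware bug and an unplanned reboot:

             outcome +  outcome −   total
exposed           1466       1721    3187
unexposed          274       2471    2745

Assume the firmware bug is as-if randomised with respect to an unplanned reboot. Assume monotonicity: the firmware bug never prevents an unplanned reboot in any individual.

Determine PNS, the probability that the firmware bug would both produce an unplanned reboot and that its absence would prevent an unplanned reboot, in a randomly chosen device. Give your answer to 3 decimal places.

p₁ = P(outcome | exposed) = 1466/3187 = 0.45999
p₀ = P(outcome | unexposed) = 274/2745 = 0.099818
Under exogeneity and monotonicity, PNS = p₁ − p₀.
PNS = 0.45999 − 0.099818 = 0.36018

PNS ≈ 0.360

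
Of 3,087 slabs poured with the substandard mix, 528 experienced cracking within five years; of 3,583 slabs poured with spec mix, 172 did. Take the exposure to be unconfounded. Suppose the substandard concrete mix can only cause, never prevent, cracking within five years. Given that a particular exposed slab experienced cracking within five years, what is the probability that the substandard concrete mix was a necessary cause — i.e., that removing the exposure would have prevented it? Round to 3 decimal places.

p₁ = P(outcome | exposed) = 528/3087 = 0.17104
p₀ = P(outcome | unexposed) = 172/3583 = 0.048004
Under exogeneity and monotonicity, PN = (p₁ − p₀) / p₁.
PN = (0.17104 − 0.048004) / 0.17104 = 0.12304 / 0.17104 ≈ 0.7193

PN ≈ 0.719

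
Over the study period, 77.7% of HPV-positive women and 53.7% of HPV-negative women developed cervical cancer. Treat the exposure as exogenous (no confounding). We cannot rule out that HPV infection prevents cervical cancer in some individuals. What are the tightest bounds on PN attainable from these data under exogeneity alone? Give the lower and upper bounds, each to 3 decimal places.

0.309 ≤ PN ≤ 0.596

p₁ = 0.777, p₀ = 0.537.
Under exogeneity alone the bounds on PN are max{0,(p₁−p₀)/p₁} ≤ PN ≤ min{1,(1−p₀)/p₁}.
  lower = (p₁ − p₀)/p₁ = 0.24 / 0.777 ≈ 0.3089
  upper = min{1, (1 − p₀)/p₁} = 0.463 / 0.777 ≈ 0.5959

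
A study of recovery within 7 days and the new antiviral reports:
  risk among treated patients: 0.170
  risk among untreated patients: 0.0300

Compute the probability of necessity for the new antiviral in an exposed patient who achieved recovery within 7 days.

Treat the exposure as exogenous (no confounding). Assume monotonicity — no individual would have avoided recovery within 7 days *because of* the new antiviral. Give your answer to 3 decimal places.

PN ≈ 0.824

Let p₁ = 0.17, p₀ = 0.03.
Under exogeneity and monotonicity, PN = (p₁ − p₀) / p₁.
PN = (0.17 − 0.03) / 0.17 = 0.14 / 0.17 ≈ 0.8235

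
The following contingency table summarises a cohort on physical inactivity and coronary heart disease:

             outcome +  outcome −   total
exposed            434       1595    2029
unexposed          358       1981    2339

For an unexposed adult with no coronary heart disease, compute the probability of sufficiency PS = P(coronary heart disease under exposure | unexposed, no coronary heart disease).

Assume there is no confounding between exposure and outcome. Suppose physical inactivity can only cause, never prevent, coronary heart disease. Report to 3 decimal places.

PS ≈ 0.072

p₁ = P(outcome | exposed) = 434/2029 = 0.2139
p₀ = P(outcome | unexposed) = 358/2339 = 0.15306
Under exogeneity and monotonicity, PS = (p₁ − p₀) / (1 − p₀).
PS = (0.2139 − 0.15306) / (1 − 0.15306) = 0.060842 / 0.84694 ≈ 0.0718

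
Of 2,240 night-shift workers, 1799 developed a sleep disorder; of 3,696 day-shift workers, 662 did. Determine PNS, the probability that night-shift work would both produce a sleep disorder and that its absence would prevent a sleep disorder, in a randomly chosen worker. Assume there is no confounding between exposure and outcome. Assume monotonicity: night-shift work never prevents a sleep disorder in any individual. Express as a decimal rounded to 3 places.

PNS ≈ 0.624

p₁ = P(outcome | exposed) = 1799/2240 = 0.80312
p₀ = P(outcome | unexposed) = 662/3696 = 0.17911
Under exogeneity and monotonicity, PNS = p₁ − p₀.
PNS = 0.80312 − 0.17911 = 0.62401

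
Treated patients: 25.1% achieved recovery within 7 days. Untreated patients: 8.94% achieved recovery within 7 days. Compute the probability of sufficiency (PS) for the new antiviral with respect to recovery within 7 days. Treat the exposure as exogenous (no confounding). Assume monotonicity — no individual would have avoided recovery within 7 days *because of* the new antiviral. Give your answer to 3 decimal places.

PS ≈ 0.177

p₁ = 0.251, p₀ = 0.0894.
Under exogeneity and monotonicity, PS = (p₁ − p₀) / (1 − p₀).
PS = (0.251 − 0.0894) / (1 − 0.0894) = 0.1616 / 0.9106 ≈ 0.1775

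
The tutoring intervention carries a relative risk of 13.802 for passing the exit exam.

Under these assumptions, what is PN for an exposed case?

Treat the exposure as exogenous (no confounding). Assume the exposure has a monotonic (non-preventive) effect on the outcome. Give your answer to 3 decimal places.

Under exogeneity and monotonicity, PN = (RR − 1) / RR = 1 − 1/RR.
PN = (13.802 − 1) / 13.802 = 12.8 / 13.802 ≈ 0.9275

PN ≈ 0.928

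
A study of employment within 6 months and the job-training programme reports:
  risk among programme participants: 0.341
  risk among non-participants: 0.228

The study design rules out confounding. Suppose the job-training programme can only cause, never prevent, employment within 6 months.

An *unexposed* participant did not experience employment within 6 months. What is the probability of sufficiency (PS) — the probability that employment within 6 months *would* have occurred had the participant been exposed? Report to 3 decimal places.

PS ≈ 0.146

Let p₁ = 0.341, p₀ = 0.228.
Under exogeneity and monotonicity, PS = (p₁ − p₀) / (1 − p₀).
PS = (0.341 − 0.228) / (1 − 0.228) = 0.113 / 0.772 ≈ 0.1464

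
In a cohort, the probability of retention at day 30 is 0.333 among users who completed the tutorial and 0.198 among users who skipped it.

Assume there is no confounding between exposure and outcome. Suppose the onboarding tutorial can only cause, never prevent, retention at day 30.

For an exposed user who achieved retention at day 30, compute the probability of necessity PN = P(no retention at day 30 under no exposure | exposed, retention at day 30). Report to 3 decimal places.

PN ≈ 0.405

Let p₁ = 0.333, p₀ = 0.198.
Under exogeneity and monotonicity, PN = (p₁ − p₀) / p₁.
PN = (0.333 − 0.198) / 0.333 = 0.135 / 0.333 ≈ 0.4054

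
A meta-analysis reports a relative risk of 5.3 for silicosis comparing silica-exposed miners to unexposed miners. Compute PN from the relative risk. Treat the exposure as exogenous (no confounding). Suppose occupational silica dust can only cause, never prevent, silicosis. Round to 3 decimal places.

Under exogeneity and monotonicity, PN = (RR − 1) / RR = 1 − 1/RR.
PN = (5.3 − 1) / 5.3 = 4.3 / 5.3 ≈ 0.8113

PN ≈ 0.811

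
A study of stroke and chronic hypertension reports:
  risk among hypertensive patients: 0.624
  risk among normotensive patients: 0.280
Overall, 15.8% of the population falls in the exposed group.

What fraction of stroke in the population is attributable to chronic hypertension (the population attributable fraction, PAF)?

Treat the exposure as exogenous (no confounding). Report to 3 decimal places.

Let p₁ = 0.624, p₀ = 0.28.
Overall risk P(Y=1) = π·p₁ + (1−π)·p₀ = 0.158×0.624 + 0.842×0.28 = 0.33435.
Under exogeneity, PAF = [P(Y=1) − p₀] / P(Y=1).
PAF = (0.33435 − 0.28) / 0.33435 ≈ 0.1626

PAF ≈ 0.163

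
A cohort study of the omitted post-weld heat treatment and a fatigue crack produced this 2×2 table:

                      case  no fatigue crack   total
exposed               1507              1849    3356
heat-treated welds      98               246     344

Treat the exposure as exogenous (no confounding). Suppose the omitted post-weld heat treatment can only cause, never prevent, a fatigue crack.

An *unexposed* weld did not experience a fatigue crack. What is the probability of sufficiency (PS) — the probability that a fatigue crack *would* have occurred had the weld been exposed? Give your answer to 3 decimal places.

PS ≈ 0.230

p₁ = P(outcome | exposed) = 1507/3356 = 0.44905
p₀ = P(outcome | unexposed) = 98/344 = 0.28488
Under exogeneity and monotonicity, PS = (p₁ − p₀)/(1 − p₀).
PS = (0.44905 − 0.28488) / 0.71512 ≈ 0.2296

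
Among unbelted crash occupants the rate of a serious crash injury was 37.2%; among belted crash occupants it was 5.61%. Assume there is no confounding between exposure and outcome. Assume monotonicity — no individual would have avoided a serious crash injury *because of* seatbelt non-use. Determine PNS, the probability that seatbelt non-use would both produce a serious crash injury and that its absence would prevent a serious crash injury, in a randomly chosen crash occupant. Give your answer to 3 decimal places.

p₁ = 0.372, p₀ = 0.0561.
Under exogeneity and monotonicity, PNS = p₁ − p₀.
PNS = 0.372 − 0.0561 = 0.3159

PNS ≈ 0.316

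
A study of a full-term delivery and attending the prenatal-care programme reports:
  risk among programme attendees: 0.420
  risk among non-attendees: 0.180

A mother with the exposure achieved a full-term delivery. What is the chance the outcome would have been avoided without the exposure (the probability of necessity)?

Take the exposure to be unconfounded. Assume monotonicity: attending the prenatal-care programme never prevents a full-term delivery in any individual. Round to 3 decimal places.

PN ≈ 0.571

Let p₁ = 0.42, p₀ = 0.18.
Under exogeneity and monotonicity, PN = (p₁ − p₀) / p₁.
PN = (0.42 − 0.18) / 0.42 = 0.24 / 0.42 ≈ 0.5714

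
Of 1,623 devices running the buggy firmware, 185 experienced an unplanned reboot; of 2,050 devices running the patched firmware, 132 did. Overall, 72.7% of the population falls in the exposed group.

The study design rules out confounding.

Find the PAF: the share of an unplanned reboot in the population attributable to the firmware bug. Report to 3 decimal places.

p₁ = P(outcome | exposed) = 185/1623 = 0.11399
p₀ = P(outcome | unexposed) = 132/2050 = 0.06439
Overall risk P(Y=1) = π·p₁ + (1−π)·p₀ = 0.727×0.11399 + 0.273×0.06439 = 0.10045.
Under exogeneity, PAF = [P(Y=1) − p₀] / P(Y=1).
PAF = (0.10045 − 0.06439) / 0.10045 ≈ 0.3590

PAF ≈ 0.359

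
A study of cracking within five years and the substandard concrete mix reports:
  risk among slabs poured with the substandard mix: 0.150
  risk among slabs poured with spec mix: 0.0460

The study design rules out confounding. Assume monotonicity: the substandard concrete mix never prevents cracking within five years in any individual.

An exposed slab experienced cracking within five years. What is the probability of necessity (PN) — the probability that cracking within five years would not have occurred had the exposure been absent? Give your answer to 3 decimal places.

Let p₁ = 0.15, p₀ = 0.046.
Under exogeneity and monotonicity, PN = (p₁ − p₀) / p₁.
PN = (0.15 − 0.046) / 0.15 = 0.104 / 0.15 ≈ 0.6933

PN ≈ 0.693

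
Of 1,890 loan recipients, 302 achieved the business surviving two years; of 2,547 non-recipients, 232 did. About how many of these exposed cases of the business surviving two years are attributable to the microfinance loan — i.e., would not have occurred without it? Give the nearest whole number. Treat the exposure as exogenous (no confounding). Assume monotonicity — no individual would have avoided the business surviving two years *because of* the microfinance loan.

p₁ = P(outcome | exposed) = 302/1890 = 0.15979
p₀ = P(outcome | unexposed) = 232/2547 = 0.091088
PN = (p₁ − p₀)/p₁ = (0.15979 − 0.091088) / 0.15979 ≈ 0.42995.
Attributable cases ≈ PN × (exposed cases) = 0.42995 × 302 ≈ 129.84.

about 130 cases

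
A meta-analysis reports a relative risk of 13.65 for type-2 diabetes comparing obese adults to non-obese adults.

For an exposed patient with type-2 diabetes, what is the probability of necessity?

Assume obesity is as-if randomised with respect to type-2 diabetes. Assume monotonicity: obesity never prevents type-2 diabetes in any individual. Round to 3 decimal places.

PN ≈ 0.927

Under exogeneity and monotonicity, PN = (RR − 1) / RR = 1 − 1/RR.
PN = (13.65 − 1) / 13.65 = 12.65 / 13.65 ≈ 0.9267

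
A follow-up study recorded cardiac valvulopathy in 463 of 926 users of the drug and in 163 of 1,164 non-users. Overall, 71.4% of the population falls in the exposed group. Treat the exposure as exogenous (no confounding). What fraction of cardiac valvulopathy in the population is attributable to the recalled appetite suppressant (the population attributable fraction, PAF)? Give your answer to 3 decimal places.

p₁ = P(outcome | exposed) = 463/926 = 0.5
p₀ = P(outcome | unexposed) = 163/1164 = 0.14003
Overall risk P(Y=1) = π·p₁ + (1−π)·p₀ = 0.714×0.5 + 0.286×0.14003 = 0.39705.
Under exogeneity, PAF = [P(Y=1) − p₀] / P(Y=1).
PAF = (0.39705 − 0.14003) / 0.39705 ≈ 0.6473

PAF ≈ 0.647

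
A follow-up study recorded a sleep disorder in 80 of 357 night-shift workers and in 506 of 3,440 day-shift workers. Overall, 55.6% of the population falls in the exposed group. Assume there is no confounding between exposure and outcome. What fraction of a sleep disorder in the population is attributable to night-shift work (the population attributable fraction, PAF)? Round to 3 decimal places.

p₁ = P(outcome | exposed) = 80/357 = 0.22409
p₀ = P(outcome | unexposed) = 506/3440 = 0.14709
Overall risk P(Y=1) = π·p₁ + (1−π)·p₀ = 0.556×0.22409 + 0.444×0.14709 = 0.1899.
Under exogeneity, PAF = [P(Y=1) − p₀] / P(Y=1).
PAF = (0.1899 − 0.14709) / 0.1899 ≈ 0.2254

PAF ≈ 0.225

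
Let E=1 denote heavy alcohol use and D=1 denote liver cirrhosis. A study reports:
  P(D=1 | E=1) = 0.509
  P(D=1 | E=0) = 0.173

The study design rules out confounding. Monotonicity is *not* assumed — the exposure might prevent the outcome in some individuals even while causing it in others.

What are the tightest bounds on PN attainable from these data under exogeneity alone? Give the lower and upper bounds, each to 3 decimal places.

0.660 ≤ PN ≤ 1.000

Let p₁ = 0.509, p₀ = 0.173.
Under exogeneity alone the bounds on PN are max{0,(p₁−p₀)/p₁} ≤ PN ≤ min{1,(1−p₀)/p₁}.
  lower = (p₁ − p₀)/p₁ = 0.336 / 0.509 ≈ 0.6601
  upper = min{1, (1 − p₀)/p₁} = 0.827 / 0.509 ≈ 1.6248 → capped at 1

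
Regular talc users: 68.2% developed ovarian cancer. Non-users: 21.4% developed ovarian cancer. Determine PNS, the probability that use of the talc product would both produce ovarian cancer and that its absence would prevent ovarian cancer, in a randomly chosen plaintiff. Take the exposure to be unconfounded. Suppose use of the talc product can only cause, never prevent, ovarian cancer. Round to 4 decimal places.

PNS ≈ 0.4680

p₁ = 0.682, p₀ = 0.214.
Under exogeneity and monotonicity, PNS = p₁ − p₀.
PNS = 0.682 − 0.214 = 0.468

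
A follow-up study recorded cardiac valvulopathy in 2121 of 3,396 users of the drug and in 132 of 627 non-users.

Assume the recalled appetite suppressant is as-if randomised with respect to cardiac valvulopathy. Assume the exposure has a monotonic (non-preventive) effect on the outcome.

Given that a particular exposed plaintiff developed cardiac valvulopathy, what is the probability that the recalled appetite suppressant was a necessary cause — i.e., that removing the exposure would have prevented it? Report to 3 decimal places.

p₁ = P(outcome | exposed) = 2121/3396 = 0.62456
p₀ = P(outcome | unexposed) = 132/627 = 0.21053
Under exogeneity and monotonicity, PN = (p₁ − p₀) / p₁.
PN = (0.62456 − 0.21053) / 0.62456 = 0.41403 / 0.62456 ≈ 0.6629

PN ≈ 0.663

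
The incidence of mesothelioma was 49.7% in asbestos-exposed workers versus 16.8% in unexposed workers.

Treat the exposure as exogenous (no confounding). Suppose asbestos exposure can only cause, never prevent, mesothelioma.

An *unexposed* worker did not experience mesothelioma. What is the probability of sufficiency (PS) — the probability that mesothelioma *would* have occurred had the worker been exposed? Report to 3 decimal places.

p₁ = 0.497, p₀ = 0.168.
Under exogeneity and monotonicity, PS = (p₁ − p₀) / (1 − p₀).
PS = (0.497 − 0.168) / (1 − 0.168) = 0.329 / 0.832 ≈ 0.3954

PS ≈ 0.395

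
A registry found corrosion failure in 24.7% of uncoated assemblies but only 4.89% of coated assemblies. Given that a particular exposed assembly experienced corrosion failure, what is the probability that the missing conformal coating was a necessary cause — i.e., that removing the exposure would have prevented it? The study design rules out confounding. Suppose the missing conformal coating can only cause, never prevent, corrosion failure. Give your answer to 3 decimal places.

PN ≈ 0.802

p₁ = 0.247, p₀ = 0.0489.
Under exogeneity and monotonicity, PN = (p₁ − p₀) / p₁.
PN = (0.247 − 0.0489) / 0.247 = 0.1981 / 0.247 ≈ 0.8020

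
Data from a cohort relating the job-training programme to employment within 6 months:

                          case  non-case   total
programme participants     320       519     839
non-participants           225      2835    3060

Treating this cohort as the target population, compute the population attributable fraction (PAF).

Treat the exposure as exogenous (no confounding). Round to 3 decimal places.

PAF ≈ 0.474

p₁ = P(outcome | exposed) = 320/839 = 0.38141
p₀ = P(outcome | unexposed) = 225/3060 = 0.073529
Exposure prevalence π = 839/3899 = 0.21518; overall risk P(Y=1) = 0.13978.
Under exogeneity, PAF = [P(Y=1) − p₀]/P(Y=1).
PAF = (0.13978 − 0.073529) / 0.13978 ≈ 0.4740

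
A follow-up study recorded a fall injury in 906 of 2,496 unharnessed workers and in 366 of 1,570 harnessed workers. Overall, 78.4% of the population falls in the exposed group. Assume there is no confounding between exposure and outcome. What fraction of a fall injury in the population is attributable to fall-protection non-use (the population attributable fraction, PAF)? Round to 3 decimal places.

PAF ≈ 0.304

p₁ = P(outcome | exposed) = 906/2496 = 0.36298
p₀ = P(outcome | unexposed) = 366/1570 = 0.23312
Overall risk P(Y=1) = π·p₁ + (1−π)·p₀ = 0.784×0.36298 + 0.216×0.23312 = 0.33493.
Under exogeneity, PAF = [P(Y=1) − p₀] / P(Y=1).
PAF = (0.33493 − 0.23312) / 0.33493 ≈ 0.3040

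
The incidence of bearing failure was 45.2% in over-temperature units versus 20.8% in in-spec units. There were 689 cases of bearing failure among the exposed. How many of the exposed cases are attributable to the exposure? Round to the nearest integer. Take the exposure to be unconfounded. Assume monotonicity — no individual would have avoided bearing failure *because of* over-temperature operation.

p₁ = 0.452, p₀ = 0.208.
PN = (p₁ − p₀)/p₁ = (0.452 − 0.208) / 0.452 ≈ 0.53982.
Attributable cases ≈ PN × (exposed cases) = 0.53982 × 689 ≈ 371.94.

about 372 cases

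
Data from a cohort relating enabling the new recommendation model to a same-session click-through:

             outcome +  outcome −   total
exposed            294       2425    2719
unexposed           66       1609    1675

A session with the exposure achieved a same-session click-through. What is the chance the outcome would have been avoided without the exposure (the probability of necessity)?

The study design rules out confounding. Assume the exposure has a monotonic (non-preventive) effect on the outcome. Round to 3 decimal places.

p₁ = P(outcome | exposed) = 294/2719 = 0.10813
p₀ = P(outcome | unexposed) = 66/1675 = 0.039403
Under exogeneity and monotonicity, PN = (p₁ − p₀)/p₁.
PN = (0.10813 − 0.039403) / 0.10813 ≈ 0.6356

PN ≈ 0.636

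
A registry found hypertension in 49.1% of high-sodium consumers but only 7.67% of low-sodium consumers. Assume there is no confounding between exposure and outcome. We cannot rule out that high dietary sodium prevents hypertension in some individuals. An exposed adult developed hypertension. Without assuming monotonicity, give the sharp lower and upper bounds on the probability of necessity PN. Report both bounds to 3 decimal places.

0.844 ≤ PN ≤ 1.000

p₁ = 0.491, p₀ = 0.0767.
Under exogeneity alone the bounds on PN are max{0,(p₁−p₀)/p₁} ≤ PN ≤ min{1,(1−p₀)/p₁}.
  lower = (p₁ − p₀)/p₁ = 0.4143 / 0.491 ≈ 0.8438
  upper = min{1, (1 − p₀)/p₁} = 0.9233 / 0.491 ≈ 1.8804 → capped at 1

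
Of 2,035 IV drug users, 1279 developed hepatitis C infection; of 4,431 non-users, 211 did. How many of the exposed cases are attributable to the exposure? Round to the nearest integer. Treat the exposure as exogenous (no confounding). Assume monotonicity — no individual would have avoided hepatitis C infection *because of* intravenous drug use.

p₁ = P(outcome | exposed) = 1279/2035 = 0.6285
p₀ = P(outcome | unexposed) = 211/4431 = 0.047619
PN = (p₁ − p₀)/p₁ = (0.6285 − 0.047619) / 0.6285 ≈ 0.92423.
Attributable cases ≈ PN × (exposed cases) = 0.92423 × 1279 ≈ 1182.10.

about 1182 cases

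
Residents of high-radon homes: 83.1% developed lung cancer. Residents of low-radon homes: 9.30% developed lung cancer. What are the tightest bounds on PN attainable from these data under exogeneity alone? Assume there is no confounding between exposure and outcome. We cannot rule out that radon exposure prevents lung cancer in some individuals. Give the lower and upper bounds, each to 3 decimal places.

p₁ = 0.831, p₀ = 0.093.
Under exogeneity alone the bounds on PN are max{0,(p₁−p₀)/p₁} ≤ PN ≤ min{1,(1−p₀)/p₁}.
  lower = (p₁ − p₀)/p₁ = 0.738 / 0.831 ≈ 0.8881
  upper = min{1, (1 − p₀)/p₁} = 0.907 / 0.831 ≈ 1.0915 → capped at 1

0.888 ≤ PN ≤ 1.000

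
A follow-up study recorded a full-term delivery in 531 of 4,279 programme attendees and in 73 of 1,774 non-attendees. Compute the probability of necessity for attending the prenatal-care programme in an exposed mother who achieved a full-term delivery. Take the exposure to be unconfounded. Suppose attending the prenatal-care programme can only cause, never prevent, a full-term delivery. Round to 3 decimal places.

PN ≈ 0.668

p₁ = P(outcome | exposed) = 531/4279 = 0.12409
p₀ = P(outcome | unexposed) = 73/1774 = 0.04115
Under exogeneity and monotonicity, PN = (p₁ − p₀) / p₁.
PN = (0.12409 − 0.04115) / 0.12409 = 0.082944 / 0.12409 ≈ 0.6684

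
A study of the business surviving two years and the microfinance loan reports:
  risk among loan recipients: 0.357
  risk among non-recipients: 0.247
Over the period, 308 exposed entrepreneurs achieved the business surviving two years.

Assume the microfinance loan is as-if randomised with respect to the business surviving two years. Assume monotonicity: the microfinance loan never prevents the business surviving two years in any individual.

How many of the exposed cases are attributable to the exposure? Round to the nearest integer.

Let p₁ = 0.357, p₀ = 0.247.
PN = (p₁ − p₀)/p₁ = (0.357 − 0.247) / 0.357 ≈ 0.30812.
Attributable cases ≈ PN × (exposed cases) = 0.30812 × 308 ≈ 94.90.

about 95 cases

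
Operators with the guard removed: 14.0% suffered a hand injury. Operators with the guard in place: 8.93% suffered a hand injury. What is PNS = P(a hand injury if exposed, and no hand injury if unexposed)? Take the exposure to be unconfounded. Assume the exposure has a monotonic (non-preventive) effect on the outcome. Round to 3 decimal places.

PNS ≈ 0.051

p₁ = 0.14, p₀ = 0.0893.
Under exogeneity and monotonicity, PNS = p₁ − p₀.
PNS = 0.14 − 0.0893 = 0.0507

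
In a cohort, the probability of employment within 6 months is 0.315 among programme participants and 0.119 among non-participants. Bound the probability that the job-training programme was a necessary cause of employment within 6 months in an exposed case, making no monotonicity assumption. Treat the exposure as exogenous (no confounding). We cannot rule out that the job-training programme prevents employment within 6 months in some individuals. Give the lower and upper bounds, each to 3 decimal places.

0.622 ≤ PN ≤ 1.000

Let p₁ = 0.315, p₀ = 0.119.
Under exogeneity alone the bounds on PN are max{0,(p₁−p₀)/p₁} ≤ PN ≤ min{1,(1−p₀)/p₁}.
  lower = (p₁ − p₀)/p₁ = 0.196 / 0.315 ≈ 0.6222
  upper = min{1, (1 − p₀)/p₁} = 0.881 / 0.315 ≈ 2.7968 → capped at 1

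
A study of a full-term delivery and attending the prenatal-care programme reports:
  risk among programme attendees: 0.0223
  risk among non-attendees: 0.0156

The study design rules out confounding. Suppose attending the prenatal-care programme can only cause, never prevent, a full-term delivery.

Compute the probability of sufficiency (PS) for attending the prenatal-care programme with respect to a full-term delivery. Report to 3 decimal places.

Let p₁ = 0.0223, p₀ = 0.0156.
Under exogeneity and monotonicity, PS = (p₁ − p₀) / (1 − p₀).
PS = (0.0223 − 0.0156) / (1 − 0.0156) = 0.0067 / 0.9844 ≈ 0.0068

PS ≈ 0.007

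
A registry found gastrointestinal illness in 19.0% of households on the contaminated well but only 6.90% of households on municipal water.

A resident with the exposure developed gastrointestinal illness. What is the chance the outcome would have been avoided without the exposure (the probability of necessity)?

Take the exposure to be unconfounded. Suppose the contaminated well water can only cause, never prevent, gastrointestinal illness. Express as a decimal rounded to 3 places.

PN ≈ 0.637

p₁ = 0.19, p₀ = 0.069.
Under exogeneity and monotonicity, PN = (p₁ − p₀) / p₁.
PN = (0.19 − 0.069) / 0.19 = 0.121 / 0.19 ≈ 0.6368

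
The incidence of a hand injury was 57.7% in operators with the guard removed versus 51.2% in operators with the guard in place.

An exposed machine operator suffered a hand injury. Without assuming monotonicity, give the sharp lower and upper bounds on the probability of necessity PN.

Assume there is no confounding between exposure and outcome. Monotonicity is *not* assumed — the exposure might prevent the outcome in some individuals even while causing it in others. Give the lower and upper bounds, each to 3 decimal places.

0.113 ≤ PN ≤ 0.846

p₁ = 0.577, p₀ = 0.512.
Under exogeneity alone the bounds on PN are max{0,(p₁−p₀)/p₁} ≤ PN ≤ min{1,(1−p₀)/p₁}.
  lower = (p₁ − p₀)/p₁ = 0.065 / 0.577 ≈ 0.1127
  upper = min{1, (1 − p₀)/p₁} = 0.488 / 0.577 ≈ 0.8458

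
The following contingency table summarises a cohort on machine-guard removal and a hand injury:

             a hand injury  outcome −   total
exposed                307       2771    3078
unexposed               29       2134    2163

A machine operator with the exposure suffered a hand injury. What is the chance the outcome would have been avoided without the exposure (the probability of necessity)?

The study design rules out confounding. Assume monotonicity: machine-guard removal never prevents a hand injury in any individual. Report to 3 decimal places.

p₁ = P(outcome | exposed) = 307/3078 = 0.09974
p₀ = P(outcome | unexposed) = 29/2163 = 0.013407
Under exogeneity and monotonicity, PN = (p₁ − p₀)/p₁.
PN = (0.09974 − 0.013407) / 0.09974 ≈ 0.8656

PN ≈ 0.866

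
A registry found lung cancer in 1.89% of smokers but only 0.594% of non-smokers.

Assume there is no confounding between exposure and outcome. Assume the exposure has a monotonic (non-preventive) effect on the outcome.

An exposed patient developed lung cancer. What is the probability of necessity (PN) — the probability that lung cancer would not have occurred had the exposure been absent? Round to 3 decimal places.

PN ≈ 0.686

p₁ = 0.0189, p₀ = 0.00594.
Under exogeneity and monotonicity, PN = (p₁ − p₀) / p₁.
PN = (0.0189 − 0.00594) / 0.0189 = 0.01296 / 0.0189 ≈ 0.6857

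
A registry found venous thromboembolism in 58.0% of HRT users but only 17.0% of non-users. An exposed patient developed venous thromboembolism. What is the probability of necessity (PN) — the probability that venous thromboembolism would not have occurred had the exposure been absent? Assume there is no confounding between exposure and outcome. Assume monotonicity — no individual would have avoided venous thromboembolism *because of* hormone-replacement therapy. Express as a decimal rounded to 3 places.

PN ≈ 0.707

p₁ = 0.58, p₀ = 0.17.
Under exogeneity and monotonicity, PN = (p₁ − p₀) / p₁.
PN = (0.58 − 0.17) / 0.58 = 0.41 / 0.58 ≈ 0.7069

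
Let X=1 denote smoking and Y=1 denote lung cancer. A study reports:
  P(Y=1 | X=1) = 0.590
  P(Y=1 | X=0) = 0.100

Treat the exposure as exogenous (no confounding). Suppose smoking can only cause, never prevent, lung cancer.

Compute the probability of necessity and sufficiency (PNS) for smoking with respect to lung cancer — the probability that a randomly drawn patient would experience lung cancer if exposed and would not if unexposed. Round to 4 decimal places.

PNS ≈ 0.4900

Let p₁ = 0.59, p₀ = 0.1.
Under exogeneity and monotonicity, PNS = p₁ − p₀.
PNS = 0.59 − 0.1 = 0.49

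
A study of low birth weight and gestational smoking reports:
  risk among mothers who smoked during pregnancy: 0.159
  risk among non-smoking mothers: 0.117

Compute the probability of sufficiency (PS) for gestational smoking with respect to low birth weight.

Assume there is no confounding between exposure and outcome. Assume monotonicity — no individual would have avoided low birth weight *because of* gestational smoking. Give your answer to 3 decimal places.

PS ≈ 0.048

Let p₁ = 0.159, p₀ = 0.117.
Under exogeneity and monotonicity, PS = (p₁ − p₀) / (1 − p₀).
PS = (0.159 − 0.117) / (1 − 0.117) = 0.042 / 0.883 ≈ 0.0476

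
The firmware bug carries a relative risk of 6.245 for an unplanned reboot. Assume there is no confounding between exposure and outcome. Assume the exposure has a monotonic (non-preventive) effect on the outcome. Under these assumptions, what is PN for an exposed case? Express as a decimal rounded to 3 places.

Under exogeneity and monotonicity, PN = (RR − 1) / RR = 1 − 1/RR.
PN = (6.245 − 1) / 6.245 = 5.245 / 6.245 ≈ 0.8399

PN ≈ 0.840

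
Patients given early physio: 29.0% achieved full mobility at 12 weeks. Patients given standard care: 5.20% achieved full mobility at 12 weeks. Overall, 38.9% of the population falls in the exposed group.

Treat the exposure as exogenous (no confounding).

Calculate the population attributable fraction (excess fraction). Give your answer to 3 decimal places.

p₁ = 0.29, p₀ = 0.052.
Overall risk P(Y=1) = π·p₁ + (1−π)·p₀ = 0.389×0.29 + 0.611×0.052 = 0.14458.
Under exogeneity, PAF = [P(Y=1) − p₀] / P(Y=1).
PAF = (0.14458 − 0.052) / 0.14458 ≈ 0.6403

PAF ≈ 0.640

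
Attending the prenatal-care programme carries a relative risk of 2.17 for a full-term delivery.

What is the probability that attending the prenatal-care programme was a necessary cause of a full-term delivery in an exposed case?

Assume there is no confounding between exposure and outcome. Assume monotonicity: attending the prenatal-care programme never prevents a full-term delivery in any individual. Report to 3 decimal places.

Under exogeneity and monotonicity, PN = (RR − 1) / RR = 1 − 1/RR.
PN = (2.17 − 1) / 2.17 = 1.17 / 2.17 ≈ 0.5392

PN ≈ 0.539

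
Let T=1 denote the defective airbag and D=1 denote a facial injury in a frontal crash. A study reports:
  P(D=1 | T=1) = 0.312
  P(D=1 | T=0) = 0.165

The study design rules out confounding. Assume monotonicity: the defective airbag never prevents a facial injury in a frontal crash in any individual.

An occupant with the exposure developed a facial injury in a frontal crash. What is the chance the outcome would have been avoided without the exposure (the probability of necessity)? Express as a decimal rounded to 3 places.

PN ≈ 0.471

Let p₁ = 0.312, p₀ = 0.165.
Under exogeneity and monotonicity, PN = (p₁ − p₀) / p₁.
PN = (0.312 − 0.165) / 0.312 = 0.147 / 0.312 ≈ 0.4712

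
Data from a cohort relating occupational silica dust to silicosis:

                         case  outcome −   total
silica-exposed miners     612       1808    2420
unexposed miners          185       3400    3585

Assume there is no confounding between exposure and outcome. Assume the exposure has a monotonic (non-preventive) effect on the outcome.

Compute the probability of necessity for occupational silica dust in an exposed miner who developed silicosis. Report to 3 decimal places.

PN ≈ 0.796

p₁ = P(outcome | exposed) = 612/2420 = 0.25289
p₀ = P(outcome | unexposed) = 185/3585 = 0.051604
Under exogeneity and monotonicity, PN = (p₁ − p₀)/p₁.
PN = (0.25289 − 0.051604) / 0.25289 ≈ 0.7959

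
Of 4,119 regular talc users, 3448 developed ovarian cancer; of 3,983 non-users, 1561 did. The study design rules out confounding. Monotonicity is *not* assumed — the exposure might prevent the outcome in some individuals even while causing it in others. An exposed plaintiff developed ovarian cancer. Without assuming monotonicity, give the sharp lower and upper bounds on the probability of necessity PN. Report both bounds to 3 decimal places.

0.532 ≤ PN ≤ 0.726

p₁ = P(outcome | exposed) = 3448/4119 = 0.8371
p₀ = P(outcome | unexposed) = 1561/3983 = 0.39192
Under exogeneity alone the bounds on PN are max{0,(p₁−p₀)/p₁} ≤ PN ≤ min{1,(1−p₀)/p₁}.
  lower = (p₁ − p₀)/p₁ = 0.44518 / 0.8371 ≈ 0.5318
  upper = min{1, (1 − p₀)/p₁} = 0.60808 / 0.8371 ≈ 0.7264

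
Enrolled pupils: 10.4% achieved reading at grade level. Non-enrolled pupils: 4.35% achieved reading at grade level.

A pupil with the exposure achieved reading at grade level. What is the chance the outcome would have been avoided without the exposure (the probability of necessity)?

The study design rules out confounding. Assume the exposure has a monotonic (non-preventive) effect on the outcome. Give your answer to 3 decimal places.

p₁ = 0.104, p₀ = 0.0435.
Under exogeneity and monotonicity, PN = (p₁ − p₀) / p₁.
PN = (0.104 − 0.0435) / 0.104 = 0.0605 / 0.104 ≈ 0.5817

PN ≈ 0.582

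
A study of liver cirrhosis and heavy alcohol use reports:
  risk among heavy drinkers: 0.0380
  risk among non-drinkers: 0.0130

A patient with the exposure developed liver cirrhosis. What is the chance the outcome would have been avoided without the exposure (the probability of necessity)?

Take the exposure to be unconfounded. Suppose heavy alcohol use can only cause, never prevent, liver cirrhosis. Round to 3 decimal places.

Let p₁ = 0.038, p₀ = 0.013.
Under exogeneity and monotonicity, PN = (p₁ − p₀) / p₁.
PN = (0.038 − 0.013) / 0.038 = 0.025 / 0.038 ≈ 0.6579

PN ≈ 0.658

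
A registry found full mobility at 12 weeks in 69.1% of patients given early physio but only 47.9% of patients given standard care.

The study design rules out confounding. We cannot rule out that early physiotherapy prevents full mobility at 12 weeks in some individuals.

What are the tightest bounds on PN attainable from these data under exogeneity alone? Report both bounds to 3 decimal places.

0.307 ≤ PN ≤ 0.754

p₁ = 0.691, p₀ = 0.479.
Under exogeneity alone the bounds on PN are max{0,(p₁−p₀)/p₁} ≤ PN ≤ min{1,(1−p₀)/p₁}.
  lower = (p₁ − p₀)/p₁ = 0.212 / 0.691 ≈ 0.3068
  upper = min{1, (1 − p₀)/p₁} = 0.521 / 0.691 ≈ 0.7540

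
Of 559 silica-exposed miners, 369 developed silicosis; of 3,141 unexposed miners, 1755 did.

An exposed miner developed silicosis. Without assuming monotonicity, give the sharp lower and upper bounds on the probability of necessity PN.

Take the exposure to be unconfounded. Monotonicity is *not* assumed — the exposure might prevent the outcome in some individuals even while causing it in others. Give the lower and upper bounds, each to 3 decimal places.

p₁ = P(outcome | exposed) = 369/559 = 0.66011
p₀ = P(outcome | unexposed) = 1755/3141 = 0.55874
Under exogeneity alone the bounds on PN are max{0,(p₁−p₀)/p₁} ≤ PN ≤ min{1,(1−p₀)/p₁}.
  lower = (p₁ − p₀)/p₁ = 0.10137 / 0.66011 ≈ 0.1536
  upper = min{1, (1 − p₀)/p₁} = 0.44126 / 0.66011 ≈ 0.6685

0.154 ≤ PN ≤ 0.668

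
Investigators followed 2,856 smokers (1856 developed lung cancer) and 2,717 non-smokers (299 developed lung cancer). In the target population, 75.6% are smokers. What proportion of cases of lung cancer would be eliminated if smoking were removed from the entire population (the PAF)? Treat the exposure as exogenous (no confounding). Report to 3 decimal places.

PAF ≈ 0.788

p₁ = P(outcome | exposed) = 1856/2856 = 0.64986
p₀ = P(outcome | unexposed) = 299/2717 = 0.11005
Overall risk P(Y=1) = π·p₁ + (1−π)·p₀ = 0.756×0.64986 + 0.244×0.11005 = 0.51815.
Under exogeneity, PAF = [P(Y=1) − p₀] / P(Y=1).
PAF = (0.51815 − 0.11005) / 0.51815 ≈ 0.7876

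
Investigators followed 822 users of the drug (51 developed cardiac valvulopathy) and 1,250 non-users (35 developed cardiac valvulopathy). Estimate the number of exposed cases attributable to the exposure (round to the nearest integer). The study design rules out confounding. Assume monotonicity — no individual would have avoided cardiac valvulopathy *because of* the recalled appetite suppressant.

p₁ = P(outcome | exposed) = 51/822 = 0.062044
p₀ = P(outcome | unexposed) = 35/1250 = 0.028
PN = (p₁ − p₀)/p₁ = (0.062044 − 0.028) / 0.062044 ≈ 0.54871.
Attributable cases ≈ PN × (exposed cases) = 0.54871 × 51 ≈ 27.98.

about 28 cases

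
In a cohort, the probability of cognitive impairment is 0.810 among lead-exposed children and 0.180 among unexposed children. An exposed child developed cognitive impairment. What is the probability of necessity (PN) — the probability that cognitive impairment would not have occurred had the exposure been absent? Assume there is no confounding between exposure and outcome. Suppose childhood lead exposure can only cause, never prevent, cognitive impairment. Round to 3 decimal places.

PN ≈ 0.778

Let p₁ = 0.81, p₀ = 0.18.
Under exogeneity and monotonicity, PN = (p₁ − p₀) / p₁.
PN = (0.81 − 0.18) / 0.81 = 0.63 / 0.81 ≈ 0.7778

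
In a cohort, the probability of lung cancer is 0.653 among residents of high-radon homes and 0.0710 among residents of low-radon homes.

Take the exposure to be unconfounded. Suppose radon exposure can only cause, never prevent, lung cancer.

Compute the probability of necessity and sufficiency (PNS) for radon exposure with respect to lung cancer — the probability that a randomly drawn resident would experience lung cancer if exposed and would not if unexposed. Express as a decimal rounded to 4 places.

PNS ≈ 0.5820

Let p₁ = 0.653, p₀ = 0.071.
Under exogeneity and monotonicity, PNS = p₁ − p₀.
PNS = 0.653 − 0.071 = 0.582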